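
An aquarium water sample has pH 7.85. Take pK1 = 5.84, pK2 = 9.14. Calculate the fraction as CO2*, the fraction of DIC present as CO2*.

α₀ = 1 / (1 + K1/[H⁺] + K1K2/[H⁺]²) = 1 / (1 + 10^+2.01 + 10^+0.72)
   = 1 / (1 + 102.33 + 5.2481) = 1/108.58 = 0.009210

α₀ = 0.00921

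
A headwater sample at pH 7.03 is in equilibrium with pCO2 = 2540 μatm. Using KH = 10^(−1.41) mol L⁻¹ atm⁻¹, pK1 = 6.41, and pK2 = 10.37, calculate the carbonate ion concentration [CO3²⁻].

[CO2*] = KH · pCO2 = 10^(−1.41) × 2540×10^-6 = 9.882×10^-5 mol/L
α₀ = 1/(1 + K1/[H⁺] + K1K2/[H⁺]²) = 1/(1 + 10^+0.62 + 10^-2.72) = 0.1934
DIC = [CO2*]/α₀ = 9.882×10^-5 / 0.1934 = 0.5109 mmol/L
[CO3²⁻] = α₂·DIC; α₂ = 0.0003685, so [CO3²⁻] = 0.0003685 × 0.5109 = 0.000188 mmol/L = 0.188 μmol/L

[CO3²⁻] = 0.188 μmol/L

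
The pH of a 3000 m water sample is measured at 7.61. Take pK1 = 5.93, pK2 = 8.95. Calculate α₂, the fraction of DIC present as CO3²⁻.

α₂ = 0.0429

α₂ = 1 / (1 + [H⁺]/K2 + [H⁺]²/(K1K2)) = 1 / (1 + 10^+1.34 + 10^-0.34)
   = 1 / (1 + 21.878 + 0.45709) = 1/23.335 = 0.04285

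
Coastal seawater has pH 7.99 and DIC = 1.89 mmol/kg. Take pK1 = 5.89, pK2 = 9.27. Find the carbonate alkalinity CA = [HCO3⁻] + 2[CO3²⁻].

CA = 1.97 mmol/kg

CA = [HCO3⁻] + 2[CO3²⁻] = (α₁ + 2α₂)·DIC
At pH 7.99: [H⁺]/K1 = 10^-2.10 = 0.0079433, K2/[H⁺] = 10^-1.28 = 0.052481
α₁ = 1/(1 + 0.0079433 + 0.052481) = 1/1.0604 = 0.9430; α₂ = α₁·K2/[H⁺] = 0.04949
α₁ + 2α₂ = 1.0420
CA = 1.0420 × 1.89 = 1.97 mmol/kg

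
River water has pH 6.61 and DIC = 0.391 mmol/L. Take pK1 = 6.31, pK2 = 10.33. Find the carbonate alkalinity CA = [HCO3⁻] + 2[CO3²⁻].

CA = [HCO3⁻] + 2[CO3²⁻] = (α₁ + 2α₂)·DIC
At pH 6.61: [H⁺]/K1 = 10^-0.30 = 0.50119, K2/[H⁺] = 10^-3.72 = 0.00019055
α₁ = 1/(1 + 0.50119 + 0.00019055) = 1/1.5014 = 0.6661; α₂ = α₁·K2/[H⁺] = 0.0001269
α₁ + 2α₂ = 0.6663
CA = 0.6663 × 0.391 = 0.261 mmol/L

CA = 0.261 mmol/L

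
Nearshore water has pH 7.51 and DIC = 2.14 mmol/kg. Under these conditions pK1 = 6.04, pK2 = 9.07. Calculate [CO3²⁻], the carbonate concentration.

α₂ = 1 / (1 + [H⁺]/K2 + [H⁺]²/(K1K2)) = 1 / (1 + 10^+1.56 + 10^+0.09)
   = 1 / (1 + 36.308 + 1.2303) = 1/38.538 = 0.02595
[CO3²⁻] = α₂ × DIC = 0.02595 × 2.14 = 0.0555 mmol/kg

[CO3²⁻] = 0.0555 mmol/kg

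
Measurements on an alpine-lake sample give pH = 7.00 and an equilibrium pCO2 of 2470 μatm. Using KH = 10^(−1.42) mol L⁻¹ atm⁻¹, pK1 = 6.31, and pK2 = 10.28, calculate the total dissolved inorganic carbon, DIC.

DIC = 0.554 mmol/L

[CO2*] = KH · pCO2 = 10^(−1.42) × 2470×10^-6 = 9.391×10^-5 mol/L
α₀ = 1/(1 + K1/[H⁺] + K1K2/[H⁺]²) = 1/(1 + 10^+0.69 + 10^-2.59) = 0.1695
DIC = [CO2*]/α₀ = 9.391×10^-5 / 0.1695 = 0.554 mmol/L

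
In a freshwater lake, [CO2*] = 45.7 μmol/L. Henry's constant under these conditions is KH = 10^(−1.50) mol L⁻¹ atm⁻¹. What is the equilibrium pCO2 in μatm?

KH = 10^(−1.50) = 3.162×10^-2 mol L⁻¹ atm⁻¹
pCO2 = [CO2*]/KH = 45.7×10^-6 / 3.162×10^-2 = 1.45×10^-3 atm = 1450 μatm

pCO2 = 1450 μatm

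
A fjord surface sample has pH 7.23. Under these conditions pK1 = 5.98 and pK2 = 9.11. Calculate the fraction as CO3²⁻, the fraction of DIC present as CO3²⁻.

α₂ = 0.0123

α₂ = 1 / (1 + [H⁺]/K2 + [H⁺]²/(K1K2)) = 1 / (1 + 10^+1.88 + 10^+0.63)
   = 1 / (1 + 75.858 + 4.2658) = 1/81.124 = 0.01233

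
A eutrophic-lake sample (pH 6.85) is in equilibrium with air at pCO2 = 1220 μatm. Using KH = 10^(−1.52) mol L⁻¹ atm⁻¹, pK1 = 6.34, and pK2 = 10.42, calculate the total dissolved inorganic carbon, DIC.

[CO2*] = KH · pCO2 = 10^(−1.52) × 1220×10^-6 = 3.684×10^-5 mol/L
α₀ = 1/(1 + K1/[H⁺] + K1K2/[H⁺]²) = 1/(1 + 10^+0.51 + 10^-3.06) = 0.2360
DIC = [CO2*]/α₀ = 3.684×10^-5 / 0.2360 = 0.156 mmol/L

DIC = 0.156 mmol/L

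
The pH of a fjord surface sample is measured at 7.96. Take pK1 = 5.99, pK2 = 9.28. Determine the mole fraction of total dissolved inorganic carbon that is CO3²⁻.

α₂ = 0.0452

α₂ = 1 / (1 + [H⁺]/K2 + [H⁺]²/(K1K2)) = 1 / (1 + 10^+1.32 + 10^-0.65)
   = 1 / (1 + 20.893 + 0.22387) = 1/22.117 = 0.04521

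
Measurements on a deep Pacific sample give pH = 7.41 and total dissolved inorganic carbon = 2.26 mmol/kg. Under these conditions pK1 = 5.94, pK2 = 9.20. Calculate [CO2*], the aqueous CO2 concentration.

α₀ = 1 / (1 + K1/[H⁺] + K1K2/[H⁺]²) = 1 / (1 + 10^+1.47 + 10^-0.32)
   = 1 / (1 + 29.512 + 0.47863) = 1/30.991 = 0.03227
[CO2*] = α₀ × DIC = 0.03227 × 2.26 = 0.0729 mmol/kg

[CO2*] = 0.0729 mmol/kg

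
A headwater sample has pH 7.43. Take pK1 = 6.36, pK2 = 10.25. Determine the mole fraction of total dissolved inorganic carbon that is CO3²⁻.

α₂ = 0.00139

α₂ = 1 / (1 + [H⁺]/K2 + [H⁺]²/(K1K2)) = 1 / (1 + 10^+2.82 + 10^+1.75)
   = 1 / (1 + 660.69 + 56.234) = 1/717.93 = 0.001393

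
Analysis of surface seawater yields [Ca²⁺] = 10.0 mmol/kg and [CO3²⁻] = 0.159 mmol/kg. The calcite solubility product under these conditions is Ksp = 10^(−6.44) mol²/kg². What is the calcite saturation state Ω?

Ksp = 10^(−6.44) = 3.631×10^-7
Ω = [Ca²⁺][CO3²⁻]/Ksp = (10.0×10^-3)(0.159×10^-3) / 3.631×10^-7 = 4.38

Ω = 4.38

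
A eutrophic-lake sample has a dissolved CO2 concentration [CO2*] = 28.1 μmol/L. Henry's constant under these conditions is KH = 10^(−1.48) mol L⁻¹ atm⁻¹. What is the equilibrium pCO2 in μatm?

KH = 10^(−1.48) = 3.311×10^-2 mol L⁻¹ atm⁻¹
pCO2 = [CO2*]/KH = 28.1×10^-6 / 3.311×10^-2 = 8.49×10^-4 atm = 849 μatm

pCO2 = 849 μatm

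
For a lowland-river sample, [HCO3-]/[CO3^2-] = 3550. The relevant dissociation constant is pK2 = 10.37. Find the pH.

From K2 = [H⁺][CO3^2-]/[HCO3-]:  pH = pK2 − log₁₀([HCO3-]/[CO3^2-])
log₁₀(3550) = +3.550
pH = 10.37 − (+3.550) = 6.82

pH = 6.82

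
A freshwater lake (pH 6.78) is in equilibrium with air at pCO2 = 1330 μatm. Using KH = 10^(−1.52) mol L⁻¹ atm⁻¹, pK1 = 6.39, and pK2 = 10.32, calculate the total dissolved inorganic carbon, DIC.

DIC = 0.139 mmol/L

[CO2*] = KH · pCO2 = 10^(−1.52) × 1330×10^-6 = 4.017×10^-5 mol/L
α₀ = 1/(1 + K1/[H⁺] + K1K2/[H⁺]²) = 1/(1 + 10^+0.39 + 10^-3.15) = 0.2894
DIC = [CO2*]/α₀ = 4.017×10^-5 / 0.2894 = 0.139 mmol/L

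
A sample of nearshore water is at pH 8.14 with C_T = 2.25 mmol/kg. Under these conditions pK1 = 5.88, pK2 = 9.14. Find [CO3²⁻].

α₂ = 1 / (1 + [H⁺]/K2 + [H⁺]²/(K1K2)) = 1 / (1 + 10^+1.00 + 10^-1.26)
   = 1 / (1 + 10.000 + 0.054954) = 1/11.055 = 0.09046
[CO3²⁻] = α₂ × DIC = 0.09046 × 2.25 = 0.204 mmol/kg

[CO3²⁻] = 0.204 mmol/kg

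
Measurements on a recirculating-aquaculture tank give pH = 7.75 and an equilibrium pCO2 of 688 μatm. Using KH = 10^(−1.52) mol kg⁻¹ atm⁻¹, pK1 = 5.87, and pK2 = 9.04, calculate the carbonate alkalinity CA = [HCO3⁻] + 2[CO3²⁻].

[CO2*] = KH · pCO2 = 10^(−1.52) × 688×10^-6 = 2.078×10^-5 mol/kg
α₀ = 1/(1 + K1/[H⁺] + K1K2/[H⁺]²) = 1/(1 + 10^+1.88 + 10^+0.59) = 0.01238
DIC = [CO2*]/α₀ = 2.078×10^-5 / 0.01238 = 1.678 mmol/kg
CA = (α₁ + 2α₂)·DIC = (0.9394 + 2×0.04818) × 1.678 = 1.74 mmol/kg

CA = 1.74 mmol/kg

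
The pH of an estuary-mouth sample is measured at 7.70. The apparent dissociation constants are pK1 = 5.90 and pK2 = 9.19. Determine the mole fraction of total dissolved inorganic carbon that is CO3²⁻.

α₂ = 1 / (1 + [H⁺]/K2 + [H⁺]²/(K1K2)) = 1 / (1 + 10^+1.49 + 10^-0.31)
   = 1 / (1 + 30.903 + 0.48978) = 1/32.393 = 0.03087

α₂ = 0.0309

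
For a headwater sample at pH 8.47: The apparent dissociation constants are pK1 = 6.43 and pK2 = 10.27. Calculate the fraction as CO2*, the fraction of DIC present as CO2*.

α₀ = 0.00890

α₀ = 1 / (1 + K1/[H⁺] + K1K2/[H⁺]²) = 1 / (1 + 10^+2.04 + 10^+0.24)
   = 1 / (1 + 109.65 + 1.7378) = 1/112.39 = 0.008898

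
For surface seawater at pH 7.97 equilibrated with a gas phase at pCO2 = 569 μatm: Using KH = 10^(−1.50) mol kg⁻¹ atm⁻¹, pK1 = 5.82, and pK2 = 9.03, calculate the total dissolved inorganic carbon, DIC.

DIC = 2.78 mmol/kg

[CO2*] = KH · pCO2 = 10^(−1.50) × 569×10^-6 = 1.799×10^-5 mol/kg
α₀ = 1/(1 + K1/[H⁺] + K1K2/[H⁺]²) = 1/(1 + 10^+2.15 + 10^+1.09) = 0.006470
DIC = [CO2*]/α₀ = 1.799×10^-5 / 0.006470 = 2.78 mmol/kg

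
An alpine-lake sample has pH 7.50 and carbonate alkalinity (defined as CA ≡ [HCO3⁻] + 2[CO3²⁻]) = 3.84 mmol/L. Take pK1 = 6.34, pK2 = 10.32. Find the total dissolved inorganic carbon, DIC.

CA = [HCO3⁻] + 2[CO3²⁻] = (α₁ + 2α₂)·DIC
At pH 7.50: [H⁺]/K1 = 10^-1.16 = 0.069183, K2/[H⁺] = 10^-2.82 = 0.0015136
α₁ = 1/(1 + 0.069183 + 0.0015136) = 1/1.0707 = 0.9340; α₂ = α₁·K2/[H⁺] = 0.001414
α₁ + 2α₂ = 0.9368
DIC = CA / (α₁ + 2α₂) = 3.84 / 0.9368 = 4.10 mmol/L

DIC = 4.10 mmol/L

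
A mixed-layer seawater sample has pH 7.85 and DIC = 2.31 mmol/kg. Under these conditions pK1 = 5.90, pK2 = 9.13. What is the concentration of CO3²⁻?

α₂ = 1 / (1 + [H⁺]/K2 + [H⁺]²/(K1K2)) = 1 / (1 + 10^+1.28 + 10^-0.67)
   = 1 / (1 + 19.055 + 0.21380) = 1/20.268 = 0.04934
[CO3²⁻] = α₂ × DIC = 0.04934 × 2.31 = 0.114 mmol/kg

[CO3²⁻] = 0.114 mmol/kg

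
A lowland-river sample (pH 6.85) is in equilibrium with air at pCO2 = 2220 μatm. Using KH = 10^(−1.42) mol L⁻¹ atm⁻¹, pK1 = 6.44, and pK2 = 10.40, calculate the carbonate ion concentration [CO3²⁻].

[CO3²⁻] = 0.0611 μmol/L

[CO2*] = KH · pCO2 = 10^(−1.42) × 2220×10^-6 = 8.440×10^-5 mol/L
α₀ = 1/(1 + K1/[H⁺] + K1K2/[H⁺]²) = 1/(1 + 10^+0.41 + 10^-3.14) = 0.2800
DIC = [CO2*]/α₀ = 8.440×10^-5 / 0.2800 = 0.3014 mmol/L
[CO3²⁻] = α₂·DIC; α₂ = 0.0002029, so [CO3²⁻] = 0.0002029 × 0.3014 = 6.11×10^-5 mmol/L = 0.0611 μmol/L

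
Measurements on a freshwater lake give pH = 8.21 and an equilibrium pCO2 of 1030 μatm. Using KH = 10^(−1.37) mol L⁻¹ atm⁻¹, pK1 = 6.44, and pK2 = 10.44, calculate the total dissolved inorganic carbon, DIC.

[CO2*] = KH · pCO2 = 10^(−1.37) × 1030×10^-6 = 4.394×10^-5 mol/L
α₀ = 1/(1 + K1/[H⁺] + K1K2/[H⁺]²) = 1/(1 + 10^+1.77 + 10^-0.46) = 0.01660
DIC = [CO2*]/α₀ = 4.394×10^-5 / 0.01660 = 2.65 mmol/L

DIC = 2.65 mmol/L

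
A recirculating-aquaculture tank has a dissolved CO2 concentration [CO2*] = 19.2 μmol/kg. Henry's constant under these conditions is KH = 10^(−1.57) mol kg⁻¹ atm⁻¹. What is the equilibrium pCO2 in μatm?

KH = 10^(−1.57) = 2.692×10^-2 mol kg⁻¹ atm⁻¹
pCO2 = [CO2*]/KH = 19.2×10^-6 / 2.692×10^-2 = 7.13×10^-4 atm = 713 μatm

pCO2 = 713 μatm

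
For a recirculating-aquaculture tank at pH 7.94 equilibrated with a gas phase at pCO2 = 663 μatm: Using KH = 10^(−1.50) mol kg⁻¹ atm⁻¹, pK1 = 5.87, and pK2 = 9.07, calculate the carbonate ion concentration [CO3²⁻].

[CO3²⁻] = 0.183 mmol/kg

[CO2*] = KH · pCO2 = 10^(−1.50) × 663×10^-6 = 2.097×10^-5 mol/kg
α₀ = 1/(1 + K1/[H⁺] + K1K2/[H⁺]²) = 1/(1 + 10^+2.07 + 10^+0.94) = 0.007862
DIC = [CO2*]/α₀ = 2.097×10^-5 / 0.007862 = 2.667 mmol/kg
[CO3²⁻] = α₂·DIC; α₂ = 0.06847, so [CO3²⁻] = 0.06847 × 2.667 = 0.183 mmol/kg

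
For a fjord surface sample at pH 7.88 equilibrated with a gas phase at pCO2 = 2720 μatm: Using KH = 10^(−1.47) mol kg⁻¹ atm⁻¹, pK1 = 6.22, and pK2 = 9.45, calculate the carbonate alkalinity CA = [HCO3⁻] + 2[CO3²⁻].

[CO2*] = KH · pCO2 = 10^(−1.47) × 2720×10^-6 = 9.217×10^-5 mol/kg
α₀ = 1/(1 + K1/[H⁺] + K1K2/[H⁺]²) = 1/(1 + 10^+1.66 + 10^+0.09) = 0.02086
DIC = [CO2*]/α₀ = 9.217×10^-5 / 0.02086 = 4.418 mmol/kg
CA = (α₁ + 2α₂)·DIC = (0.9535 + 2×0.02566) × 4.418 = 4.44 mmol/kg

CA = 4.44 mmol/kg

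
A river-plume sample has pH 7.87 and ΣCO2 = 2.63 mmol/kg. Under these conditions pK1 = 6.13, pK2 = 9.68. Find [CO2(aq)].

α₀ = 1 / (1 + K1/[H⁺] + K1K2/[H⁺]²) = 1 / (1 + 10^+1.74 + 10^-0.07)
   = 1 / (1 + 54.954 + 0.85114) = 1/56.805 = 0.01760
[CO2*] = α₀ × DIC = 0.01760 × 2.63 = 0.0463 mmol/kg

[CO2*] = 0.0463 mmol/kg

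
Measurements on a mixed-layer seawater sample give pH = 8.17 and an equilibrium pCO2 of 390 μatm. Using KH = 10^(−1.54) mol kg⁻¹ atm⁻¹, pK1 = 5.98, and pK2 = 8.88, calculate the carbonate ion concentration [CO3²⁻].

[CO3²⁻] = 0.340 mmol/kg

[CO2*] = KH · pCO2 = 10^(−1.54) × 390×10^-6 = 1.125×10^-5 mol/kg
α₀ = 1/(1 + K1/[H⁺] + K1K2/[H⁺]²) = 1/(1 + 10^+2.19 + 10^+1.48) = 0.005374
DIC = [CO2*]/α₀ = 1.125×10^-5 / 0.005374 = 2.093 mmol/kg
[CO3²⁻] = α₂·DIC; α₂ = 0.1623, so [CO3²⁻] = 0.1623 × 2.093 = 0.340 mmol/kg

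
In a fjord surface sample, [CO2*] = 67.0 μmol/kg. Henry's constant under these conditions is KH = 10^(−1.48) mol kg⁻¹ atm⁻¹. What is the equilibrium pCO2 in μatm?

pCO2 = 2020 μatm

KH = 10^(−1.48) = 3.311×10^-2 mol kg⁻¹ atm⁻¹
pCO2 = [CO2*]/KH = 67.0×10^-6 / 3.311×10^-2 = 2.02×10^-3 atm = 2020 μatm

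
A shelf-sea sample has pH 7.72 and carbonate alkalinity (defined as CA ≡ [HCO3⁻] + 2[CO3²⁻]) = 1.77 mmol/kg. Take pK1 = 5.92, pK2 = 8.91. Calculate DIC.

DIC = 1.69 mmol/kg

CA = [HCO3⁻] + 2[CO3²⁻] = (α₁ + 2α₂)·DIC
At pH 7.72: [H⁺]/K1 = 10^-1.80 = 0.015849, K2/[H⁺] = 10^-1.19 = 0.064565
α₁ = 1/(1 + 0.015849 + 0.064565) = 1/1.0804 = 0.9256; α₂ = α₁·K2/[H⁺] = 0.05976
α₁ + 2α₂ = 1.0451
DIC = CA / (α₁ + 2α₂) = 1.77 / 1.0451 = 1.69 mmol/kg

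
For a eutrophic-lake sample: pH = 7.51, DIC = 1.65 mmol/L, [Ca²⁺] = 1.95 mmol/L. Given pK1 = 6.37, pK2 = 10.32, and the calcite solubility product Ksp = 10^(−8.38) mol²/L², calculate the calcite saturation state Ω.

Ω = 1.11

α₂ = 1 / (1 + [H⁺]/K2 + [H⁺]²/(K1K2)) = 1 / (1 + 10^+2.81 + 10^+1.67)
   = 1 / (1 + 645.65 + 46.774) = 1/693.43 = 0.001442
[CO3²⁻] = α₂ × DIC = 0.001442 × 1.65 = 0.002379 mmol/L = 2.379 μmol/L
Ksp = 10^(−8.38) = 4.169×10^-9
Ω = [Ca²⁺][CO3²⁻]/Ksp = (1.95×10^-3)(2.379×10^-6) / 4.169×10^-9 = 1.11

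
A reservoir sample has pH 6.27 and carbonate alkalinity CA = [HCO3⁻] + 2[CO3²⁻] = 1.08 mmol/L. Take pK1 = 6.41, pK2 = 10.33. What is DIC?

CA = [HCO3⁻] + 2[CO3²⁻] = (α₁ + 2α₂)·DIC
At pH 6.27: [H⁺]/K1 = 10^0.14 = 1.3804, K2/[H⁺] = 10^-4.06 = 8.7096×10^-5
α₁ = 1/(1 + 1.3804 + 8.7096×10^-5) = 1/2.3805 = 0.4201; α₂ = α₁·K2/[H⁺] = 3.659×10^-5
α₁ + 2α₂ = 0.4202
DIC = CA / (α₁ + 2α₂) = 1.08 / 0.4202 = 2.57 mmol/L

DIC = 2.57 mmol/L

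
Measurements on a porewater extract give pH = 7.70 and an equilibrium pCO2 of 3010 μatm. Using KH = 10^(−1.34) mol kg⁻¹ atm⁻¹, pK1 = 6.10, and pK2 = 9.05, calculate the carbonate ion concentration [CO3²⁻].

[CO3²⁻] = 0.245 mmol/kg

[CO2*] = KH · pCO2 = 10^(−1.34) × 3010×10^-6 = 1.376×10^-4 mol/kg
α₀ = 1/(1 + K1/[H⁺] + K1K2/[H⁺]²) = 1/(1 + 10^+1.60 + 10^+0.25) = 0.02348
DIC = [CO2*]/α₀ = 1.376×10^-4 / 0.02348 = 5.860 mmol/kg
[CO3²⁻] = α₂·DIC; α₂ = 0.04175, so [CO3²⁻] = 0.04175 × 5.860 = 0.245 mmol/kg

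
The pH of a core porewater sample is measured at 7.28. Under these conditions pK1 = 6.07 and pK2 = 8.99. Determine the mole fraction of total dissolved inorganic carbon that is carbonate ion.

α₂ = 0.0180

α₂ = 1 / (1 + [H⁺]/K2 + [H⁺]²/(K1K2)) = 1 / (1 + 10^+1.71 + 10^+0.50)
   = 1 / (1 + 51.286 + 3.1623) = 1/55.448 = 0.01803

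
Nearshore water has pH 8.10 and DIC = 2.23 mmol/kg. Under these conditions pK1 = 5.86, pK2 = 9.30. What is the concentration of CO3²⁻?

[CO3²⁻] = 0.132 mmol/kg

α₂ = 1 / (1 + [H⁺]/K2 + [H⁺]²/(K1K2)) = 1 / (1 + 10^+1.20 + 10^-1.04)
   = 1 / (1 + 15.849 + 0.091201) = 1/16.940 = 0.05903
[CO3²⁻] = α₂ × DIC = 0.05903 × 2.23 = 0.132 mmol/kg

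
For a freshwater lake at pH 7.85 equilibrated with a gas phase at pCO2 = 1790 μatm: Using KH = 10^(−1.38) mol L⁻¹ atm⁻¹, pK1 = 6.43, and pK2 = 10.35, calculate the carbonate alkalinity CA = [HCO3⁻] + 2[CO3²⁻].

[CO2*] = KH · pCO2 = 10^(−1.38) × 1790×10^-6 = 7.462×10^-5 mol/L
α₀ = 1/(1 + K1/[H⁺] + K1K2/[H⁺]²) = 1/(1 + 10^+1.42 + 10^-1.08) = 0.03652
DIC = [CO2*]/α₀ = 7.462×10^-5 / 0.03652 = 2.044 mmol/L
CA = (α₁ + 2α₂)·DIC = (0.9604 + 2×0.003037) × 2.044 = 1.98 mmol/L

CA = 1.98 mmol/L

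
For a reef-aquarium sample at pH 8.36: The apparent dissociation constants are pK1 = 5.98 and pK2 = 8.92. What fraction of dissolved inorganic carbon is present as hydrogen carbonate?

α₁ = 1 / (1 + [H⁺]/K1 + K2/[H⁺]) = 1 / (1 + 10^-2.38 + 10^-0.56)
   = 1 / (1 + 0.0041687 + 0.27542) = 1/1.2796 = 0.7815

α₁ = 0.781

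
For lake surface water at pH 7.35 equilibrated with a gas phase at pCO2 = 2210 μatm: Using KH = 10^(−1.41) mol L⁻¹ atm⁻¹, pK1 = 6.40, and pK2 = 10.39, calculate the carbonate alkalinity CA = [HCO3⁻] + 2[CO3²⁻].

[CO2*] = KH · pCO2 = 10^(−1.41) × 2210×10^-6 = 8.598×10^-5 mol/L
α₀ = 1/(1 + K1/[H⁺] + K1K2/[H⁺]²) = 1/(1 + 10^+0.95 + 10^-2.09) = 0.1008
DIC = [CO2*]/α₀ = 8.598×10^-5 / 0.1008 = 0.8530 mmol/L
CA = (α₁ + 2α₂)·DIC = (0.8984 + 2×0.0008193) × 0.8530 = 0.768 mmol/L

CA = 0.768 mmol/L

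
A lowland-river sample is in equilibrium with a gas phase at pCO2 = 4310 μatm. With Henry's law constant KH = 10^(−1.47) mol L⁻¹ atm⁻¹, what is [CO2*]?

KH = 10^(−1.47) = 3.388×10^-2 mol L⁻¹ atm⁻¹
[CO2*] = KH · pCO2 = 3.388×10^-2 × 4310×10^-6 atm = 1.46×10^-4 mol/L

[CO2*] = 146 μmol/L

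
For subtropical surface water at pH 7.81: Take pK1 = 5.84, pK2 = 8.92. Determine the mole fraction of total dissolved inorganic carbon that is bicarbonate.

α₁ = 0.919

α₁ = 1 / (1 + [H⁺]/K1 + K2/[H⁺]) = 1 / (1 + 10^-1.97 + 10^-1.11)
   = 1 / (1 + 0.010715 + 0.077625) = 1/1.0883 = 0.9188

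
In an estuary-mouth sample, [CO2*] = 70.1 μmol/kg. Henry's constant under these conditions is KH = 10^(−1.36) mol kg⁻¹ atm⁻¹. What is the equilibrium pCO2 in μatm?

KH = 10^(−1.36) = 4.365×10^-2 mol kg⁻¹ atm⁻¹
pCO2 = [CO2*]/KH = 70.1×10^-6 / 4.365×10^-2 = 1.61×10^-3 atm = 1610 μatm

pCO2 = 1610 μatm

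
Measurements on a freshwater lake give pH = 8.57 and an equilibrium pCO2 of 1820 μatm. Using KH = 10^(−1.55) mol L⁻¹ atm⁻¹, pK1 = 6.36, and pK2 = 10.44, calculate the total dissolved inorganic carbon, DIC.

[CO2*] = KH · pCO2 = 10^(−1.55) × 1820×10^-6 = 5.129×10^-5 mol/L
α₀ = 1/(1 + K1/[H⁺] + K1K2/[H⁺]²) = 1/(1 + 10^+2.21 + 10^+0.34) = 0.006047
DIC = [CO2*]/α₀ = 5.129×10^-5 / 0.006047 = 8.48 mmol/L

DIC = 8.48 mmol/L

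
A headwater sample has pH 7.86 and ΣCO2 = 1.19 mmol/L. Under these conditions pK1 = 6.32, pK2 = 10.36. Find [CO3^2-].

α₂ = 1 / (1 + [H⁺]/K2 + [H⁺]²/(K1K2)) = 1 / (1 + 10^+2.50 + 10^+0.96)
   = 1 / (1 + 316.23 + 9.1201) = 1/326.35 = 0.003064
[CO3²⁻] = α₂ × DIC = 0.003064 × 1.19 = 0.00365 mmol/L = 3.65 μmol/L

[CO3²⁻] = 3.65 μmol/L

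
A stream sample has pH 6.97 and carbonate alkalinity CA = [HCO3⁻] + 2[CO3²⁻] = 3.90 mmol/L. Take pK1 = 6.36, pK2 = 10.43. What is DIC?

DIC = 4.86 mmol/L

CA = [HCO3⁻] + 2[CO3²⁻] = (α₁ + 2α₂)·DIC
At pH 6.97: [H⁺]/K1 = 10^-0.61 = 0.24547, K2/[H⁺] = 10^-3.46 = 0.00034674
α₁ = 1/(1 + 0.24547 + 0.00034674) = 1/1.2458 = 0.8027; α₂ = α₁·K2/[H⁺] = 0.0002783
α₁ + 2α₂ = 0.8032
DIC = CA / (α₁ + 2α₂) = 3.90 / 0.8032 = 4.86 mmol/L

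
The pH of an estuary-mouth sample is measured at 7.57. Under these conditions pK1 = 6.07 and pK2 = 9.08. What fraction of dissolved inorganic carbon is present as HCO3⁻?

α₁ = 1 / (1 + [H⁺]/K1 + K2/[H⁺]) = 1 / (1 + 10^-1.50 + 10^-1.51)
   = 1 / (1 + 0.031623 + 0.030903) = 1/1.0625 = 0.9412

α₁ = 0.941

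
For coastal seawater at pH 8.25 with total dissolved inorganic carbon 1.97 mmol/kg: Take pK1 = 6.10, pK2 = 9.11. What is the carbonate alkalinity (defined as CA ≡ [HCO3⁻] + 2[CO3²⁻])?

CA = 2.20 mmol/kg

CA = [HCO3⁻] + 2[CO3²⁻] = (α₁ + 2α₂)·DIC
At pH 8.25: [H⁺]/K1 = 10^-2.15 = 0.0070795, K2/[H⁺] = 10^-0.86 = 0.13804
α₁ = 1/(1 + 0.0070795 + 0.13804) = 1/1.1451 = 0.8733; α₂ = α₁·K2/[H⁺] = 0.1205
α₁ + 2α₂ = 1.1144
CA = 1.1144 × 1.97 = 2.20 mmol/kg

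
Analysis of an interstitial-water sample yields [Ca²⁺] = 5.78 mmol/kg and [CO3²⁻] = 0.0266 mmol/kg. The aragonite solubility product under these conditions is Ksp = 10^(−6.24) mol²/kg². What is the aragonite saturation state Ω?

Ksp = 10^(−6.24) = 5.754×10^-7
Ω = [Ca²⁺][CO3²⁻]/Ksp = (5.78×10^-3)(0.0266×10^-3) / 5.754×10^-7 = 0.267

Ω = 0.267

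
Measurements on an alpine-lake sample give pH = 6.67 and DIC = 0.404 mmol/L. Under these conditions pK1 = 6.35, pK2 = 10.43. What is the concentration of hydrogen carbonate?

α₁ = 1 / (1 + [H⁺]/K1 + K2/[H⁺]) = 1 / (1 + 10^-0.32 + 10^-3.76)
   = 1 / (1 + 0.47863 + 0.00017378) = 1/1.4788 = 0.6762
[HCO3⁻] = α₁ × DIC = 0.6762 × 0.404 = 0.273 mmol/L

[HCO3⁻] = 0.273 mmol/L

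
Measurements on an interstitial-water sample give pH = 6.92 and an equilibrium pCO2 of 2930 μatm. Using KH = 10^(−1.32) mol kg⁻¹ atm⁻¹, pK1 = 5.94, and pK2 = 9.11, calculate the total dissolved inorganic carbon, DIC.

DIC = 1.49 mmol/kg

[CO2*] = KH · pCO2 = 10^(−1.32) × 2930×10^-6 = 1.402×10^-4 mol/kg
α₀ = 1/(1 + K1/[H⁺] + K1K2/[H⁺]²) = 1/(1 + 10^+0.98 + 10^-1.21) = 0.09424
DIC = [CO2*]/α₀ = 1.402×10^-4 / 0.09424 = 1.49 mmol/kg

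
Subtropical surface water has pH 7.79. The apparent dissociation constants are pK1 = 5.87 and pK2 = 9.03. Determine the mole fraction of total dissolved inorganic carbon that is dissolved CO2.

α₀ = 1 / (1 + K1/[H⁺] + K1K2/[H⁺]²) = 1 / (1 + 10^+1.92 + 10^+0.68)
   = 1 / (1 + 83.176 + 4.7863) = 1/88.963 = 0.01124

α₀ = 0.0112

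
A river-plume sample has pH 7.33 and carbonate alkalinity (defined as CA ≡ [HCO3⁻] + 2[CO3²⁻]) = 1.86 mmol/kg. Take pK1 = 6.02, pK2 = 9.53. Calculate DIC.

CA = [HCO3⁻] + 2[CO3²⁻] = (α₁ + 2α₂)·DIC
At pH 7.33: [H⁺]/K1 = 10^-1.31 = 0.048978, K2/[H⁺] = 10^-2.20 = 0.0063096
α₁ = 1/(1 + 0.048978 + 0.0063096) = 1/1.0553 = 0.9476; α₂ = α₁·K2/[H⁺] = 0.005979
α₁ + 2α₂ = 0.9596
DIC = CA / (α₁ + 2α₂) = 1.86 / 0.9596 = 1.94 mmol/kg

DIC = 1.94 mmol/kg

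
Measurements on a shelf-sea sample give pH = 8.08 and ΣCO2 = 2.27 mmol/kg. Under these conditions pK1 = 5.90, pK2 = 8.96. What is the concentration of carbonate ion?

[CO3²⁻] = 0.263 mmol/kg

α₂ = 1 / (1 + [H⁺]/K2 + [H⁺]²/(K1K2)) = 1 / (1 + 10^+0.88 + 10^-1.30)
   = 1 / (1 + 7.5858 + 0.050119) = 1/8.6359 = 0.1158
[CO3²⁻] = α₂ × DIC = 0.1158 × 2.27 = 0.263 mmol/kg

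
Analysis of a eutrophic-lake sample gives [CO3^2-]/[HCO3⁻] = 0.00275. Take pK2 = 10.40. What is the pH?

pH = 7.84

From K2 = [H⁺][CO3^2-]/[HCO3⁻]:  pH = pK2 + log₁₀([CO3^2-]/[HCO3⁻])
log₁₀(0.00275) = -2.561
pH = 10.40 + (-2.561) = 7.84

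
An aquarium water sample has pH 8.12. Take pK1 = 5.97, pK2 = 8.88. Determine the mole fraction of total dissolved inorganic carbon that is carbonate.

α₂ = 1 / (1 + [H⁺]/K2 + [H⁺]²/(K1K2)) = 1 / (1 + 10^+0.76 + 10^-1.39)
   = 1 / (1 + 5.7544 + 0.040738) = 1/6.7951 = 0.1472

α₂ = 0.147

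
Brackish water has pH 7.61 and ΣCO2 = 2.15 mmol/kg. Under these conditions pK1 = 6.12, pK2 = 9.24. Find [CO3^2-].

[CO3²⁻] = 0.0477 mmol/kg

α₂ = 1 / (1 + [H⁺]/K2 + [H⁺]²/(K1K2)) = 1 / (1 + 10^+1.63 + 10^+0.14)
   = 1 / (1 + 42.658 + 1.3804) = 1/45.038 = 0.02220
[CO3²⁻] = α₂ × DIC = 0.02220 × 2.15 = 0.0477 mmol/kg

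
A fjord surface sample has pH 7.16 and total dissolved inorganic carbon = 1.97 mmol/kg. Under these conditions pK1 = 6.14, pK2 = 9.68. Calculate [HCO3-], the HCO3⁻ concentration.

α₁ = 1 / (1 + [H⁺]/K1 + K2/[H⁺]) = 1 / (1 + 10^-1.02 + 10^-2.52)
   = 1 / (1 + 0.095499 + 0.0030200) = 1/1.0985 = 0.9103
[HCO3⁻] = α₁ × DIC = 0.9103 × 1.97 = 1.79 mmol/kg

[HCO3⁻] = 1.79 mmol/kg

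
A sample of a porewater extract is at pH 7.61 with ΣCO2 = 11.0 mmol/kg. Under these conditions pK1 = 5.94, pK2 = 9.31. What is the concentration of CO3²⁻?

[CO3²⁻] = 0.211 mmol/kg

α₂ = 1 / (1 + [H⁺]/K2 + [H⁺]²/(K1K2)) = 1 / (1 + 10^+1.70 + 10^+0.03)
   = 1 / (1 + 50.119 + 1.0715) = 1/52.190 = 0.01916
[CO3²⁻] = α₂ × DIC = 0.01916 × 11.0 = 0.211 mmol/kg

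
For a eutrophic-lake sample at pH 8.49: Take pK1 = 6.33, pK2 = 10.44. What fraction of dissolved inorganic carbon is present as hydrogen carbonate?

α₁ = 0.982

α₁ = 1 / (1 + [H⁺]/K1 + K2/[H⁺]) = 1 / (1 + 10^-2.16 + 10^-1.95)
   = 1 / (1 + 0.0069183 + 0.011220) = 1/1.0181 = 0.9822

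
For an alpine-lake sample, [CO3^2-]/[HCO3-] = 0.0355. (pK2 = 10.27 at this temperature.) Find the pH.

From K2 = [H⁺][CO3^2-]/[HCO3-]:  pH = pK2 + log₁₀([CO3^2-]/[HCO3-])
log₁₀(0.0355) = -1.450
pH = 10.27 + (-1.450) = 8.82

pH = 8.82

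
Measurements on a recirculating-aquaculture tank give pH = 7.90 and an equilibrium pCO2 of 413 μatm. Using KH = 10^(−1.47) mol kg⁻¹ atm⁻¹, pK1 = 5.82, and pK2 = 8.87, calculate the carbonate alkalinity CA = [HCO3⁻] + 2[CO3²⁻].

CA = 2.04 mmol/kg

[CO2*] = KH · pCO2 = 10^(−1.47) × 413×10^-6 = 1.399×10^-5 mol/kg
α₀ = 1/(1 + K1/[H⁺] + K1K2/[H⁺]²) = 1/(1 + 10^+2.08 + 10^+1.11) = 0.007457
DIC = [CO2*]/α₀ = 1.399×10^-5 / 0.007457 = 1.877 mmol/kg
CA = (α₁ + 2α₂)·DIC = (0.8965 + 2×0.09606) × 1.877 = 2.04 mmol/kg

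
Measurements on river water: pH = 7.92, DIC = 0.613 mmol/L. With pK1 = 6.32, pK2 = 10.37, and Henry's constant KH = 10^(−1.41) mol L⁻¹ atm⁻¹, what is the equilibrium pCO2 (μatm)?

pCO2 = 385 μatm

α₀ = 1 / (1 + K1/[H⁺] + K1K2/[H⁺]²) = 1 / (1 + 10^+1.60 + 10^-0.85)
   = 1 / (1 + 39.811 + 0.14125) = 1/40.952 = 0.02442
[CO2*] = α₀ × DIC = 0.02442 × 0.613 = 0.01497 mmol/L = 14.97 μmol/L
pCO2 = [CO2*]/KH = 1.497×10^-5 / 3.890×10^-2 = 385 μatm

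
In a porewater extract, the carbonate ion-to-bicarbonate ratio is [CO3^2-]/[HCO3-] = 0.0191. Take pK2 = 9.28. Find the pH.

From K2 = [H⁺][CO3^2-]/[HCO3-]:  pH = pK2 + log₁₀([CO3^2-]/[HCO3-])
log₁₀(0.0191) = -1.719
pH = 9.28 + (-1.719) = 7.56

pH = 7.56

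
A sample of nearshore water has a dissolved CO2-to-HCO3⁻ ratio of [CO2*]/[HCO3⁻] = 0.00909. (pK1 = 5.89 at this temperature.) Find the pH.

pH = 7.93

From K1 = [H⁺][HCO3⁻]/[CO2*]:  pH = pK1 − log₁₀([CO2*]/[HCO3⁻])
log₁₀(0.00909) = -2.041
pH = 5.89 − (-2.041) = 7.93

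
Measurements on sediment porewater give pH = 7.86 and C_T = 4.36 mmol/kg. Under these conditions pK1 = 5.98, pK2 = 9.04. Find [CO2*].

α₀ = 1 / (1 + K1/[H⁺] + K1K2/[H⁺]²) = 1 / (1 + 10^+1.88 + 10^+0.70)
   = 1 / (1 + 75.858 + 5.0119) = 1/81.870 = 0.01221
[CO2*] = α₀ × DIC = 0.01221 × 4.36 = 0.0533 mmol/kg

[CO2*] = 0.0533 mmol/kg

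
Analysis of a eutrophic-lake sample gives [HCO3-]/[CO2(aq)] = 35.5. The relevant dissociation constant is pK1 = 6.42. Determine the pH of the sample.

pH = 7.97

From K1 = [H⁺][HCO3-]/[CO2(aq)]:  pH = pK1 + log₁₀([HCO3-]/[CO2(aq)])
log₁₀(35.5) = +1.550
pH = 6.42 + (+1.550) = 7.97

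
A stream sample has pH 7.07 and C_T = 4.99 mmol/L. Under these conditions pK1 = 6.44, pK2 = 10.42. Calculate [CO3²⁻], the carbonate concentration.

[CO3²⁻] = 1.81 μmol/L

α₂ = 1 / (1 + [H⁺]/K2 + [H⁺]²/(K1K2)) = 1 / (1 + 10^+3.35 + 10^+2.72)
   = 1 / (1 + 2238.7 + 524.81) = 1/2764.5 = 0.0003617
[CO3²⁻] = α₂ × DIC = 0.0003617 × 4.99 = 0.00181 mmol/L = 1.81 μmol/L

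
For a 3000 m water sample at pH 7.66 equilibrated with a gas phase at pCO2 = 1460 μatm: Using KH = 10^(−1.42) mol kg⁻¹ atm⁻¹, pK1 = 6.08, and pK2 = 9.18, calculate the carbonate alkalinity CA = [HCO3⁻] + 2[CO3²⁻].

CA = 2.24 mmol/kg

[CO2*] = KH · pCO2 = 10^(−1.42) × 1460×10^-6 = 5.551×10^-5 mol/kg
α₀ = 1/(1 + K1/[H⁺] + K1K2/[H⁺]²) = 1/(1 + 10^+1.58 + 10^+0.06) = 0.02490
DIC = [CO2*]/α₀ = 5.551×10^-5 / 0.02490 = 2.230 mmol/kg
CA = (α₁ + 2α₂)·DIC = (0.9465 + 2×0.02858) × 2.230 = 2.24 mmol/kg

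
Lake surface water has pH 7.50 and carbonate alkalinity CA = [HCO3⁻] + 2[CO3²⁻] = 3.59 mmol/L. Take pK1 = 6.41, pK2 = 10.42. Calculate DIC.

CA = [HCO3⁻] + 2[CO3²⁻] = (α₁ + 2α₂)·DIC
At pH 7.50: [H⁺]/K1 = 10^-1.09 = 0.081283, K2/[H⁺] = 10^-2.92 = 0.0012023
α₁ = 1/(1 + 0.081283 + 0.0012023) = 1/1.0825 = 0.9238; α₂ = α₁·K2/[H⁺] = 0.001111
α₁ + 2α₂ = 0.9260
DIC = CA / (α₁ + 2α₂) = 3.59 / 0.9260 = 3.88 mmol/L

DIC = 3.88 mmol/L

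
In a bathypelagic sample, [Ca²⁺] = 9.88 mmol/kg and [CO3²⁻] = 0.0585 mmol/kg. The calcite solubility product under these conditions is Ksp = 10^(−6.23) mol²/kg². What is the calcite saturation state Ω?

Ksp = 10^(−6.23) = 5.888×10^-7
Ω = [Ca²⁺][CO3²⁻]/Ksp = (9.88×10^-3)(0.0585×10^-3) / 5.888×10^-7 = 0.982

Ω = 0.982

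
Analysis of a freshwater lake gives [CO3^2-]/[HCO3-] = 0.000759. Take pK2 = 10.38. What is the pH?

From K2 = [H⁺][CO3^2-]/[HCO3-]:  pH = pK2 + log₁₀([CO3^2-]/[HCO3-])
log₁₀(0.000759) = -3.120
pH = 10.38 + (-3.120) = 7.26

pH = 7.26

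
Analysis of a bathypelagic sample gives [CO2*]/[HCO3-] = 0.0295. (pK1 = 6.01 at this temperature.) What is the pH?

From K1 = [H⁺][HCO3-]/[CO2*]:  pH = pK1 − log₁₀([CO2*]/[HCO3-])
log₁₀(0.0295) = -1.530
pH = 6.01 − (-1.530) = 7.54

pH = 7.54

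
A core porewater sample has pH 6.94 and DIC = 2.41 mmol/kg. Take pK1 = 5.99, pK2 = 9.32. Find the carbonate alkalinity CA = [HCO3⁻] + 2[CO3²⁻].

CA = 2.18 mmol/kg

CA = [HCO3⁻] + 2[CO3²⁻] = (α₁ + 2α₂)·DIC
At pH 6.94: [H⁺]/K1 = 10^-0.95 = 0.11220, K2/[H⁺] = 10^-2.38 = 0.0041687
α₁ = 1/(1 + 0.11220 + 0.0041687) = 1/1.1164 = 0.8958; α₂ = α₁·K2/[H⁺] = 0.003734
α₁ + 2α₂ = 0.9032
CA = 0.9032 × 2.41 = 2.18 mmol/kg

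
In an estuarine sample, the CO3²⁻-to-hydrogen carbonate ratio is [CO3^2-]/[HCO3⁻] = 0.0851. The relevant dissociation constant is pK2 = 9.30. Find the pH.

From K2 = [H⁺][CO3^2-]/[HCO3⁻]:  pH = pK2 + log₁₀([CO3^2-]/[HCO3⁻])
log₁₀(0.0851) = -1.070
pH = 9.30 + (-1.070) = 8.23

pH = 8.23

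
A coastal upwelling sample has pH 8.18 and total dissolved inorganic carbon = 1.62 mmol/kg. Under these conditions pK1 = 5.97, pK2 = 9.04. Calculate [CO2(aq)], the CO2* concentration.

[CO2*] = 8.73 μmol/kg

α₀ = 1 / (1 + K1/[H⁺] + K1K2/[H⁺]²) = 1 / (1 + 10^+2.21 + 10^+1.35)
   = 1 / (1 + 162.18 + 22.387) = 1/185.57 = 0.005389
[CO2*] = α₀ × DIC = 0.005389 × 1.62 = 0.00873 mmol/kg = 8.73 μmol/kg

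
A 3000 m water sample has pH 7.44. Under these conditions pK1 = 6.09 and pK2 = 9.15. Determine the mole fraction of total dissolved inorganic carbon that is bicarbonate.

α₁ = 0.940

α₁ = 1 / (1 + [H⁺]/K1 + K2/[H⁺]) = 1 / (1 + 10^-1.35 + 10^-1.71)
   = 1 / (1 + 0.044668 + 0.019498) = 1/1.0642 = 0.9397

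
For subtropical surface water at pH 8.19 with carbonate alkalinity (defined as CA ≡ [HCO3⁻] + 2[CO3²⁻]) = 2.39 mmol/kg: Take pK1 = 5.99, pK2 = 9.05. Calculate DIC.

CA = [HCO3⁻] + 2[CO3²⁻] = (α₁ + 2α₂)·DIC
At pH 8.19: [H⁺]/K1 = 10^-2.20 = 0.0063096, K2/[H⁺] = 10^-0.86 = 0.13804
α₁ = 1/(1 + 0.0063096 + 0.13804) = 1/1.1443 = 0.8739; α₂ = α₁·K2/[H⁺] = 0.1206
α₁ + 2α₂ = 1.1151
DIC = CA / (α₁ + 2α₂) = 2.39 / 1.1151 = 2.14 mmol/kg

DIC = 2.14 mmol/kg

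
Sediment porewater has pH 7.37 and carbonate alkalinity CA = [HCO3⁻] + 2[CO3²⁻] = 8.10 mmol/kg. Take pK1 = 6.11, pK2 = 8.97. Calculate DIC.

CA = [HCO3⁻] + 2[CO3²⁻] = (α₁ + 2α₂)·DIC
At pH 7.37: [H⁺]/K1 = 10^-1.26 = 0.054954, K2/[H⁺] = 10^-1.60 = 0.025119
α₁ = 1/(1 + 0.054954 + 0.025119) = 1/1.0801 = 0.9259; α₂ = α₁·K2/[H⁺] = 0.02326
α₁ + 2α₂ = 0.9724
DIC = CA / (α₁ + 2α₂) = 8.10 / 0.9724 = 8.33 mmol/kg

DIC = 8.33 mmol/kg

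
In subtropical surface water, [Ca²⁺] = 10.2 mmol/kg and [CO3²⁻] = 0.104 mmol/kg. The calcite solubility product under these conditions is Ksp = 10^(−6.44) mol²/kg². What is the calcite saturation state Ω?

Ω = 2.92

Ksp = 10^(−6.44) = 3.631×10^-7
Ω = [Ca²⁺][CO3²⁻]/Ksp = (10.2×10^-3)(0.104×10^-3) / 3.631×10^-7 = 2.92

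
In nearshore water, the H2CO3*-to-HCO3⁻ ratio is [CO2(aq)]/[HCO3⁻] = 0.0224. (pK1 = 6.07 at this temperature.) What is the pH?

pH = 7.72

From K1 = [H⁺][HCO3⁻]/[CO2(aq)]:  pH = pK1 − log₁₀([CO2(aq)]/[HCO3⁻])
log₁₀(0.0224) = -1.650
pH = 6.07 − (-1.650) = 7.72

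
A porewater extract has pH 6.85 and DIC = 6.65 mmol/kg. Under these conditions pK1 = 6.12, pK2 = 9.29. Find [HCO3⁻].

[HCO3⁻] = 5.59 mmol/kg

α₁ = 1 / (1 + [H⁺]/K1 + K2/[H⁺]) = 1 / (1 + 10^-0.73 + 10^-2.44)
   = 1 / (1 + 0.18621 + 0.0036308) = 1/1.1898 = 0.8404
[HCO3⁻] = α₁ × DIC = 0.8404 × 6.65 = 5.59 mmol/kg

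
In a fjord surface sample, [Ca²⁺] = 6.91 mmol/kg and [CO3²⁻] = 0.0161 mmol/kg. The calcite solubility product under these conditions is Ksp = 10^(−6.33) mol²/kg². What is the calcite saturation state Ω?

Ω = 0.238

Ksp = 10^(−6.33) = 4.677×10^-7
Ω = [Ca²⁺][CO3²⁻]/Ksp = (6.91×10^-3)(0.0161×10^-3) / 4.677×10^-7 = 0.238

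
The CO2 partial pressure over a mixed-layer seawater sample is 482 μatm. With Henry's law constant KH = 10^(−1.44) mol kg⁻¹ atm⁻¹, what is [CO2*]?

[CO2*] = 17.5 μmol/kg

KH = 10^(−1.44) = 3.631×10^-2 mol kg⁻¹ atm⁻¹
[CO2*] = KH · pCO2 = 3.631×10^-2 × 482×10^-6 atm = 1.75×10^-5 mol/kg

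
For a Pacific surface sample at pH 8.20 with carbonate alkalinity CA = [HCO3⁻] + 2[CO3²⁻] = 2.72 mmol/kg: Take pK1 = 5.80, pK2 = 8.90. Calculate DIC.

CA = [HCO3⁻] + 2[CO3²⁻] = (α₁ + 2α₂)·DIC
At pH 8.20: [H⁺]/K1 = 10^-2.40 = 0.0039811, K2/[H⁺] = 10^-0.70 = 0.19953
α₁ = 1/(1 + 0.0039811 + 0.19953) = 1/1.2035 = 0.8309; α₂ = α₁·K2/[H⁺] = 0.1658
α₁ + 2α₂ = 1.1625
DIC = CA / (α₁ + 2α₂) = 2.72 / 1.1625 = 2.34 mmol/kg

DIC = 2.34 mmol/kg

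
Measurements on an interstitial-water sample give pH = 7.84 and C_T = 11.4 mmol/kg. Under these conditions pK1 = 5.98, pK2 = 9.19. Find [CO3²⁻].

α₂ = 1 / (1 + [H⁺]/K2 + [H⁺]²/(K1K2)) = 1 / (1 + 10^+1.35 + 10^-0.51)
   = 1 / (1 + 22.387 + 0.30903) = 1/23.696 = 0.04220
[CO3²⁻] = α₂ × DIC = 0.04220 × 11.4 = 0.481 mmol/kg

[CO3²⁻] = 0.481 mmol/kg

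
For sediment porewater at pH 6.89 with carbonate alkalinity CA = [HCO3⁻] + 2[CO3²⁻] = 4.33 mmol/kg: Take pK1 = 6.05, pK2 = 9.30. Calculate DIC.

CA = [HCO3⁻] + 2[CO3²⁻] = (α₁ + 2α₂)·DIC
At pH 6.89: [H⁺]/K1 = 10^-0.84 = 0.14454, K2/[H⁺] = 10^-2.41 = 0.0038905
α₁ = 1/(1 + 0.14454 + 0.0038905) = 1/1.1484 = 0.8708; α₂ = α₁·K2/[H⁺] = 0.003388
α₁ + 2α₂ = 0.8775
DIC = CA / (α₁ + 2α₂) = 4.33 / 0.8775 = 4.93 mmol/kg

DIC = 4.93 mmol/kg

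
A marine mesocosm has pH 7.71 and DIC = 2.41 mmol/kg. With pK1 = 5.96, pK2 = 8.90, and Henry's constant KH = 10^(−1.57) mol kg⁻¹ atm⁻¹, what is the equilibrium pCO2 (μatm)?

pCO2 = 1470 μatm

α₀ = 1 / (1 + K1/[H⁺] + K1K2/[H⁺]²) = 1 / (1 + 10^+1.75 + 10^+0.56)
   = 1 / (1 + 56.234 + 3.6308) = 1/60.865 = 0.01643
[CO2*] = α₀ × DIC = 0.01643 × 2.41 = 0.03960 mmol/kg
pCO2 = [CO2*]/KH = 3.960×10^-5 / 2.692×10^-2 = 1470 μatm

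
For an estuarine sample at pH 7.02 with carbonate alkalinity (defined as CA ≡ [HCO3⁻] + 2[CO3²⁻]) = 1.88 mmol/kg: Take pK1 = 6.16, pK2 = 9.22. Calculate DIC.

CA = [HCO3⁻] + 2[CO3²⁻] = (α₁ + 2α₂)·DIC
At pH 7.02: [H⁺]/K1 = 10^-0.86 = 0.13804, K2/[H⁺] = 10^-2.20 = 0.0063096
α₁ = 1/(1 + 0.13804 + 0.0063096) = 1/1.1443 = 0.8739; α₂ = α₁·K2/[H⁺] = 0.005514
α₁ + 2α₂ = 0.8849
DIC = CA / (α₁ + 2α₂) = 1.88 / 0.8849 = 2.12 mmol/kg

DIC = 2.12 mmol/kg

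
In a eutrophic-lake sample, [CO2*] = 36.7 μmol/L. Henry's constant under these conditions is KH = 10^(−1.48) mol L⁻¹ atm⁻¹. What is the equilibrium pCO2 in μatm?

KH = 10^(−1.48) = 3.311×10^-2 mol L⁻¹ atm⁻¹
pCO2 = [CO2*]/KH = 36.7×10^-6 / 3.311×10^-2 = 1.11×10^-3 atm = 1110 μatm

pCO2 = 1110 μatm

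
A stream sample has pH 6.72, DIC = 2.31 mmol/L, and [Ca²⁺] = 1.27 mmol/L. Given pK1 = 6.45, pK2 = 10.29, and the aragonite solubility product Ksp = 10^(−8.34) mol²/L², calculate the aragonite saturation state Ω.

α₂ = 1 / (1 + [H⁺]/K2 + [H⁺]²/(K1K2)) = 1 / (1 + 10^+3.57 + 10^+3.30)
   = 1 / (1 + 3715.4 + 1995.3) = 1/5711.6 = 0.0001751
[CO3²⁻] = α₂ × DIC = 0.0001751 × 2.31 = 0.0004044 mmol/L = 0.4044 μmol/L
Ksp = 10^(−8.34) = 4.571×10^-9
Ω = [Ca²⁺][CO3²⁻]/Ksp = (1.27×10^-3)(4.044×10^-7) / 4.571×10^-9 = 0.112

Ω = 0.112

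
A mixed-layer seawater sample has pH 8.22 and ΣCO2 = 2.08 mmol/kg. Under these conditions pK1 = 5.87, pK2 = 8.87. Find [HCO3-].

α₁ = 1 / (1 + [H⁺]/K1 + K2/[H⁺]) = 1 / (1 + 10^-2.35 + 10^-0.65)
   = 1 / (1 + 0.0044668 + 0.22387) = 1/1.2283 = 0.8141
[HCO3⁻] = α₁ × DIC = 0.8141 × 2.08 = 1.69 mmol/kg

[HCO3⁻] = 1.69 mmol/kg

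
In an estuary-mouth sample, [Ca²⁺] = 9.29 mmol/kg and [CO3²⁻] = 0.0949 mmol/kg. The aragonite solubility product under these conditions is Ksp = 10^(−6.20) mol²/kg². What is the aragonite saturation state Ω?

Ω = 1.40

Ksp = 10^(−6.20) = 6.310×10^-7
Ω = [Ca²⁺][CO3²⁻]/Ksp = (9.29×10^-3)(0.0949×10^-3) / 6.310×10^-7 = 1.40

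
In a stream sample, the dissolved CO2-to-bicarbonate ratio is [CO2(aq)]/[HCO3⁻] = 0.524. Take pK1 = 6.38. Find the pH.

pH = 6.66

From K1 = [H⁺][HCO3⁻]/[CO2(aq)]:  pH = pK1 − log₁₀([CO2(aq)]/[HCO3⁻])
log₁₀(0.524) = -0.281
pH = 6.38 − (-0.281) = 6.66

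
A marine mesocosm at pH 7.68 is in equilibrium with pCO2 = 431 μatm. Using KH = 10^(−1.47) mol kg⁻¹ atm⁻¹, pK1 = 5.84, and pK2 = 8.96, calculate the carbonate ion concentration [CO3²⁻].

[CO2*] = KH · pCO2 = 10^(−1.47) × 431×10^-6 = 1.460×10^-5 mol/kg
α₀ = 1/(1 + K1/[H⁺] + K1K2/[H⁺]²) = 1/(1 + 10^+1.84 + 10^+0.56) = 0.01355
DIC = [CO2*]/α₀ = 1.460×10^-5 / 0.01355 = 1.078 mmol/kg
[CO3²⁻] = α₂·DIC; α₂ = 0.04919, so [CO3²⁻] = 0.04919 × 1.078 = 0.0530 mmol/kg

[CO3²⁻] = 0.0530 mmol/kg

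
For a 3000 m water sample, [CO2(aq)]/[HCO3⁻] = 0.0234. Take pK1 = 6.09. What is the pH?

From K1 = [H⁺][HCO3⁻]/[CO2(aq)]:  pH = pK1 − log₁₀([CO2(aq)]/[HCO3⁻])
log₁₀(0.0234) = -1.631
pH = 6.09 − (-1.631) = 7.72

pH = 7.72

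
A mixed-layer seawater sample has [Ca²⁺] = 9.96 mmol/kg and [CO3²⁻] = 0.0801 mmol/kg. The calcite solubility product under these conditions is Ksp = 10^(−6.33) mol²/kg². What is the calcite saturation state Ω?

Ω = 1.71

Ksp = 10^(−6.33) = 4.677×10^-7
Ω = [Ca²⁺][CO3²⁻]/Ksp = (9.96×10^-3)(0.0801×10^-3) / 4.677×10^-7 = 1.71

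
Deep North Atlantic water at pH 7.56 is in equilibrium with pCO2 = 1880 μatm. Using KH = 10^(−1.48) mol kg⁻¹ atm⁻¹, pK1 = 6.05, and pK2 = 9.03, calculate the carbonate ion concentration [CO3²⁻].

[CO2*] = KH · pCO2 = 10^(−1.48) × 1880×10^-6 = 6.225×10^-5 mol/kg
α₀ = 1/(1 + K1/[H⁺] + K1K2/[H⁺]²) = 1/(1 + 10^+1.51 + 10^+0.04) = 0.02902
DIC = [CO2*]/α₀ = 6.225×10^-5 / 0.02902 = 2.145 mmol/kg
[CO3²⁻] = α₂·DIC; α₂ = 0.03182, so [CO3²⁻] = 0.03182 × 2.145 = 0.0683 mmol/kg

[CO3²⁻] = 0.0683 mmol/kg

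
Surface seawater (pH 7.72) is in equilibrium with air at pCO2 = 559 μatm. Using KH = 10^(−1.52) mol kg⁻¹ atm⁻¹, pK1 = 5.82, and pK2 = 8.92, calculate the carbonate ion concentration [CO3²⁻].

[CO3²⁻] = 0.0846 mmol/kg

[CO2*] = KH · pCO2 = 10^(−1.52) × 559×10^-6 = 1.688×10^-5 mol/kg
α₀ = 1/(1 + K1/[H⁺] + K1K2/[H⁺]²) = 1/(1 + 10^+1.90 + 10^+0.70) = 0.01170
DIC = [CO2*]/α₀ = 1.688×10^-5 / 0.01170 = 1.442 mmol/kg
[CO3²⁻] = α₂·DIC; α₂ = 0.05866, so [CO3²⁻] = 0.05866 × 1.442 = 0.0846 mmol/kg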